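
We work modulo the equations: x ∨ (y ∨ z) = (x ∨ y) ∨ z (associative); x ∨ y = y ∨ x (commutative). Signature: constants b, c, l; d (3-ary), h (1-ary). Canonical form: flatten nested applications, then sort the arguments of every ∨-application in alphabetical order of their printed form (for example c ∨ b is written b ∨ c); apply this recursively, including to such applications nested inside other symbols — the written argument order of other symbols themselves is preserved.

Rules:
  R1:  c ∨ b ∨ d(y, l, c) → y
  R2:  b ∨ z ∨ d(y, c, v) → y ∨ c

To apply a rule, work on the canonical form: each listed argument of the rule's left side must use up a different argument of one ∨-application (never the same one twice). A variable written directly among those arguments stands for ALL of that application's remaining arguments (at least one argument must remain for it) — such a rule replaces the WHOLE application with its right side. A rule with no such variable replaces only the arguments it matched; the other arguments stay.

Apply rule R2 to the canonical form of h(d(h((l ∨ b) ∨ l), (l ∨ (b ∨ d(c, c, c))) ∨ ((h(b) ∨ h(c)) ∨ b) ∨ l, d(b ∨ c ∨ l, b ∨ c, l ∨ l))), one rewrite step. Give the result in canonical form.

Canonical form:  h(d(h(b ∨ l ∨ l), b ∨ b ∨ d(c, c, c) ∨ h(b) ∨ h(c) ∨ l ∨ l, d(b ∨ c ∨ l, b ∨ c, l ∨ l)))
Apply R2:  consuming b, d(c, c, c);  v := c, y := c, z := b ∨ h(b) ∨ h(c) ∨ l ∨ l
Every leftover argument binds to the variable; the entire application is replaced.
Result:  h(d(h(b ∨ l ∨ l), c ∨ c, d(b ∨ c ∨ l, b ∨ c, l ∨ l)))

Answer: h(d(h(b ∨ l ∨ l), c ∨ c, d(b ∨ c ∨ l, b ∨ c, l ∨ l)))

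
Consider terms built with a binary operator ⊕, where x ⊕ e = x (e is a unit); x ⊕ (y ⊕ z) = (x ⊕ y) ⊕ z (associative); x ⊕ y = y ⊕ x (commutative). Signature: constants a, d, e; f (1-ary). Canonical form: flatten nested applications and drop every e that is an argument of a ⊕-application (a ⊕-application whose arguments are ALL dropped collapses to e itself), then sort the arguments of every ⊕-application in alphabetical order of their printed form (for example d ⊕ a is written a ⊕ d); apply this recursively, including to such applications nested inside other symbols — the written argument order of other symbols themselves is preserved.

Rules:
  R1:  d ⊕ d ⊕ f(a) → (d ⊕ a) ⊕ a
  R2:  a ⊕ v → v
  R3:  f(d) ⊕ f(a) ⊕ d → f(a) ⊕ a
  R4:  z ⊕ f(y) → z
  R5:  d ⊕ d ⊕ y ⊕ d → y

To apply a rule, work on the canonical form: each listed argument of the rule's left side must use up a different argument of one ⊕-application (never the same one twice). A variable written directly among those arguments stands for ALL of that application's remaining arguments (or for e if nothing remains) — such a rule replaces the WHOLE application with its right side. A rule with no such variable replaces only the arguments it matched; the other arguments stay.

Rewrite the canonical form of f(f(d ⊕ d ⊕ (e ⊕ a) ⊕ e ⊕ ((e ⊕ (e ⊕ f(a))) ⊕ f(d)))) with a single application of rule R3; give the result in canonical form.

Canonical form:  f(f(a ⊕ d ⊕ d ⊕ f(a) ⊕ f(d)))
Match R3:  consume d, f(a), f(d)
New term:  f(f(a ⊕ a ⊕ d ⊕ f(a)))

Answer: f(f(a ⊕ a ⊕ d ⊕ f(a)))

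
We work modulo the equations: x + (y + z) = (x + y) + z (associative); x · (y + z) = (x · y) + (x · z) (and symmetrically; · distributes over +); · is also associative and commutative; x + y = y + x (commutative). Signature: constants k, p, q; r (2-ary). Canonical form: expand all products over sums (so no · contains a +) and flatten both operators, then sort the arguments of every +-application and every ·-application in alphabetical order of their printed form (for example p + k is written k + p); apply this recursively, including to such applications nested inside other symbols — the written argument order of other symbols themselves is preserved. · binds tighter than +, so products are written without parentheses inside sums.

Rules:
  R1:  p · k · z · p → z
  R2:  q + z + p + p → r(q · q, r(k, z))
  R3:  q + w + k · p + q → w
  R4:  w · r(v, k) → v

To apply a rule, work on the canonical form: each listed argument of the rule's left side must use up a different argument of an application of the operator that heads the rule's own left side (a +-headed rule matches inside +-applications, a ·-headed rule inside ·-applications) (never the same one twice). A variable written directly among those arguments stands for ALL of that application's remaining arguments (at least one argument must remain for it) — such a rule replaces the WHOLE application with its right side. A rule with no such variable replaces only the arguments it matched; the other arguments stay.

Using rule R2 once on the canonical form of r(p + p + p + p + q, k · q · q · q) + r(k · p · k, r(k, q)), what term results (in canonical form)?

Canonical form:  r(k · k · p, r(k, q)) + r(p + p + p + p + q, k · q · q · q)
Match R2:  consume p, p, q;  z := p + p
Every leftover argument binds to the variable; the entire application is replaced.
Giving:  r(k · k · p, r(k, q)) + r(r(q · q, r(k, p + p)), k · q · q · q)

Answer: r(k · k · p, r(k, q)) + r(r(q · q, r(k, p + p)), k · q · q · q)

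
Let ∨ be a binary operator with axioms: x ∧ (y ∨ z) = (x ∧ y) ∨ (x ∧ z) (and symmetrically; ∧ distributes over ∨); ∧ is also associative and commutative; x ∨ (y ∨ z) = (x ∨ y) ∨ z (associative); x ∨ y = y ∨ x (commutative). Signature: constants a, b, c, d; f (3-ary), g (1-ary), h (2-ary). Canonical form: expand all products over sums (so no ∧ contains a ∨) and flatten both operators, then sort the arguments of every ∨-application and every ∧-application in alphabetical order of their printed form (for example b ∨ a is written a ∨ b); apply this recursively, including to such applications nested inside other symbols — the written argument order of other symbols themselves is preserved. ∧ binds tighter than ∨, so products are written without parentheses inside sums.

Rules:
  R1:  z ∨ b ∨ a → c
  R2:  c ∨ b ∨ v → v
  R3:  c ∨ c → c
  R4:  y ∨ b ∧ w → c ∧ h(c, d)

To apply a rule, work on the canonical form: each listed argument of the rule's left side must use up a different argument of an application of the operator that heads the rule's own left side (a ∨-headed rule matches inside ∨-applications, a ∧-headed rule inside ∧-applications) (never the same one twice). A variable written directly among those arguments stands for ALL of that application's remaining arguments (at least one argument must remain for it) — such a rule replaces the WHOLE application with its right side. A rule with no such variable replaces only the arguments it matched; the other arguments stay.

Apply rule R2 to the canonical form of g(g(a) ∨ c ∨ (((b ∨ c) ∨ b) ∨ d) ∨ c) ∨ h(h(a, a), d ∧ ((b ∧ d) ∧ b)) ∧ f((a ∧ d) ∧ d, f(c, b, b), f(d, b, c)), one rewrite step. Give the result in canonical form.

Canonical form:  f(a ∧ d ∧ d, f(c, b, b), f(d, b, c)) ∧ h(h(a, a), b ∧ b ∧ d ∧ d) ∨ g(b ∨ b ∨ c ∨ c ∨ c ∨ d ∨ g(a))
R2 matches:  uses b, c;  v := b ∨ c ∨ c ∨ d ∨ g(a)
Every leftover argument binds to the variable; the entire application is replaced.
Giving:  f(a ∧ d ∧ d, f(c, b, b), f(d, b, c)) ∧ h(h(a, a), b ∧ b ∧ d ∧ d) ∨ g(b ∨ c ∨ c ∨ d ∨ g(a))

Answer: f(a ∧ d ∧ d, f(c, b, b), f(d, b, c)) ∧ h(h(a, a), b ∧ b ∧ d ∧ d) ∨ g(b ∨ c ∨ c ∨ d ∨ g(a))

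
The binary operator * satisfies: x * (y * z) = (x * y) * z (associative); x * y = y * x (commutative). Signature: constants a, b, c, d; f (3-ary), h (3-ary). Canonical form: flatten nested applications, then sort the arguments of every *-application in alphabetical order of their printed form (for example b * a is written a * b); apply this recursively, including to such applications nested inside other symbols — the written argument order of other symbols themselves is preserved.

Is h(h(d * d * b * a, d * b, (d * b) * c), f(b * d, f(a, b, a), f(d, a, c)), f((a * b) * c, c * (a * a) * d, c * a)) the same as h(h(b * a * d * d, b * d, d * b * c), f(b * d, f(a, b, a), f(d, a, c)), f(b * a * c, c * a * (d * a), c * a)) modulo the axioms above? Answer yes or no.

Left:  h(h(d * d * b * a, d * b, (d * b) * c), f(b * d, f(a, b, a), f(d, a, c)), f((a * b) * c, c * (a * a) * d, c * a))
  Descend into:  c * (a * a) * d
  Un-nest:  c * a * a * d
  Sort arguments:  a * a * c * d
  Put back:  h(h(a * b * d * d, b * d, b * c * d), f(b * d, f(a, b, a), f(d, a, c)), f(a * b * c, a * a * c * d, a * c))
Right:  h(h(b * a * d * d, b * d, d * b * c), f(b * d, f(a, b, a), f(d, a, c)), f(b * a * c, c * a * (d * a), c * a))
  Descend into:  c * a * (d * a)
  Flatten:  c * a * d * a
  Sort arguments:  a * a * c * d
  Put back:  h(h(a * b * d * d, b * d, b * c * d), f(b * d, f(a, b, a), f(d, a, c)), f(a * b * c, a * a * c * d, a * c))

Answer: yes — both canonical forms are h(h(a * b * d * d, b * d, b * c * d), f(b * d, f(a, b, a), f(d, a, c)), f(a * b * c, a * a * c * d, a * c))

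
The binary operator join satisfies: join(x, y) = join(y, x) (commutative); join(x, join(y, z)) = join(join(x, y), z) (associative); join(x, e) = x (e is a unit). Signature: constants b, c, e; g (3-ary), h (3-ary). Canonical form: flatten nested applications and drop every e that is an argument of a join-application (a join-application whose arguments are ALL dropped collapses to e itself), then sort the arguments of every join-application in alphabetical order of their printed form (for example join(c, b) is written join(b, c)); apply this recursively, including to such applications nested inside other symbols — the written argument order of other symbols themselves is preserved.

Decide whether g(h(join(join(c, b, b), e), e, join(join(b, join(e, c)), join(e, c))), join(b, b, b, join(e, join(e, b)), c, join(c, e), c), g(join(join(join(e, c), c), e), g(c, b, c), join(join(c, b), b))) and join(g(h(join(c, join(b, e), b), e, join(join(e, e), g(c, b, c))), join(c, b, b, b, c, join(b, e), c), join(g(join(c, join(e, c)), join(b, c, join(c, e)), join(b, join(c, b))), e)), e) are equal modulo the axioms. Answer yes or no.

Answer: no — g(h(join(b, b, c), e, join(b, c, c)), join(b, b, b, b, c, c, c), g(join(c, c), g(c, b, c), join(b, b, c))) vs g(h(join(b, b, c), e, g(c, b, c)), join(b, b, b, b, c, c, c), g(join(c, c), join(b, c, c), join(b, b, c)))

Derivation:
Left:  g(h(join(join(c, b, b), e), e, join(join(b, join(e, c)), join(e, c))), join(b, b, b, join(e, join(e, b)), c, join(c, e), c), g(join(join(join(e, c), c), e), g(c, b, c), join(join(c, b), b)))
  Descend into:  join(b, b, b, join(e, join(e, b)), c, join(c, e), c)
  Merge nested applications:  join(b, b, b, e, e, b, c, c, e, c)
  Drop the unit:  drop e (×3)
  Sort:  join(b, b, b, b, c, c, c)
  Put back:  g(h(join(b, b, c), e, join(b, c, c)), join(b, b, b, b, c, c, c), g(join(c, c), g(c, b, c), join(b, b, c)))
Right:  join(g(h(join(c, join(b, e), b), e, join(join(e, e), g(c, b, c))), join(c, b, b, b, c, join(b, e), c), join(g(join(c, join(e, c)), join(b, c, join(c, e)), join(b, join(c, b))), e)), e)
  Simplify inside:  g(h(join(c, join(b, e), b), e, join(join(e, e), g(c, b, c))), join(c, b, b, b, c, join(b, e), c), join(g(join(c, join(e, c)), join(b, c, join(c, e)), join(b, join(c, b))), e))  →  g(h(join(b, b, c), e, g(c, b, c)), join(b, b, b, b, c, c, c), g(join(c, c), join(b, c, c), join(b, b, c)))
  Drop the unit:  drop e
  Sort arguments:  g(h(join(b, b, c), e, g(c, b, c)), join(b, b, b, b, c, c, c), g(join(c, c), join(b, c, c), join(b, b, c)))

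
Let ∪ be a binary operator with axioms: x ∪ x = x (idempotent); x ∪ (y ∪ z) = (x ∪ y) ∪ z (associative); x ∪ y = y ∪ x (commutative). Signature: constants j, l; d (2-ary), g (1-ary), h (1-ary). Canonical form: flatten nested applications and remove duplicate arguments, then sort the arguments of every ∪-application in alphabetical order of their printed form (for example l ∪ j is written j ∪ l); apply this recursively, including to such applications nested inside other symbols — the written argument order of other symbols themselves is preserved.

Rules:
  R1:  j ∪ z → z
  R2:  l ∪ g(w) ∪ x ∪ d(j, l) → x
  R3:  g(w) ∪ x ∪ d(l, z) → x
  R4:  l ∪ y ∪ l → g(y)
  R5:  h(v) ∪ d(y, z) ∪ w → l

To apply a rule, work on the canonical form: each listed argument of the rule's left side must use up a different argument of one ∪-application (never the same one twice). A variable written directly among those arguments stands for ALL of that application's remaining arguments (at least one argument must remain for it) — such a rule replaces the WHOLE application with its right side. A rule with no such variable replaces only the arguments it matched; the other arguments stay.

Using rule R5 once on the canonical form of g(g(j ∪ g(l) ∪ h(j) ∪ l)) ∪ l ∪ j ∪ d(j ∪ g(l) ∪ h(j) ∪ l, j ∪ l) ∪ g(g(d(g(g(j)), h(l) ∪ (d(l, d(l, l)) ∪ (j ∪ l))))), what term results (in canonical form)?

Canonical form:  d(g(l) ∪ h(j) ∪ j ∪ l, j ∪ l) ∪ g(g(d(g(g(j)), d(l, d(l, l)) ∪ h(l) ∪ j ∪ l))) ∪ g(g(g(l) ∪ h(j) ∪ j ∪ l)) ∪ j ∪ l
R5 matches:  uses d(l, d(l, l)), h(l);  v := l, w := j ∪ l, y := l, z := d(l, l)
Every leftover argument binds to the variable; the entire application is replaced.
New term:  d(g(l) ∪ h(j) ∪ j ∪ l, j ∪ l) ∪ g(g(d(g(g(j)), l))) ∪ g(g(g(l) ∪ h(j) ∪ j ∪ l)) ∪ j ∪ l

Answer: d(g(l) ∪ h(j) ∪ j ∪ l, j ∪ l) ∪ g(g(d(g(g(j)), l))) ∪ g(g(g(l) ∪ h(j) ∪ j ∪ l)) ∪ j ∪ l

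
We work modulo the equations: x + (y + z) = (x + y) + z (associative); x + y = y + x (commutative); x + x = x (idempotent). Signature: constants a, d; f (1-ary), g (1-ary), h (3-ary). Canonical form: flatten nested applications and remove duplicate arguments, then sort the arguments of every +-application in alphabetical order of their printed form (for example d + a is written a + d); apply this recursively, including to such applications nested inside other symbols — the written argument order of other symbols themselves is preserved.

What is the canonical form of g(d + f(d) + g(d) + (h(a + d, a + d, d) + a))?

Answer: g(a + d + f(d) + g(d) + h(a + d, a + d, d))

Derivation:
Descend into:  d + f(d) + g(d) + (h(a + d, a + d, d) + a)
Merge nested applications:  d + f(d) + g(d) + h(a + d, a + d, d) + a
Sort:  a + d + f(d) + g(d) + h(a + d, a + d, d)
Put back:  g(a + d + f(d) + g(d) + h(a + d, a + d, d))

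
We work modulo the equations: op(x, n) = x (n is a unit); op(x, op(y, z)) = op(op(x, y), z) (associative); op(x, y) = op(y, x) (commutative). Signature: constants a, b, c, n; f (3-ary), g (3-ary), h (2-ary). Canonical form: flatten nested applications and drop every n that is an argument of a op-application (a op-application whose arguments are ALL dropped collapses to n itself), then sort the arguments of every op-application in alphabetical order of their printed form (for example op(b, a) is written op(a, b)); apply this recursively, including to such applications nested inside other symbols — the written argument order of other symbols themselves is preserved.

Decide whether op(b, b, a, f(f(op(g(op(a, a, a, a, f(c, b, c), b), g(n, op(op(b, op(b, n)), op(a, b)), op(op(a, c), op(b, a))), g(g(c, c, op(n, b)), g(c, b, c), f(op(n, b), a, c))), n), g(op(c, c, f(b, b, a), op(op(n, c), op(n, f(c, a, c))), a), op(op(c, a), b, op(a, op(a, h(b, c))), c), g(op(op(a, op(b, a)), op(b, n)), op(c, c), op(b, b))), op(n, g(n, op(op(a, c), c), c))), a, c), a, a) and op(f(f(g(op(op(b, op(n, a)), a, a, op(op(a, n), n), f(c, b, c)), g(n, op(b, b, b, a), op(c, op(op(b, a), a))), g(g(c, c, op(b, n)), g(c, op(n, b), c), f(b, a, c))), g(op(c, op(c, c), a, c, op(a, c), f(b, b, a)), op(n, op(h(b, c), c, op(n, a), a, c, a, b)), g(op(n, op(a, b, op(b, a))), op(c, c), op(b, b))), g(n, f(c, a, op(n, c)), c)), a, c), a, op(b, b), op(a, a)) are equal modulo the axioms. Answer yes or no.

Answer: no — op(a, a, a, b, b, f(f(g(op(a, a, a, a, b, f(c, b, c)), g(n, op(a, b, b, b), op(a, a, b, c)), g(g(c, c, b), g(c, b, c), f(b, a, c))), g(op(a, c, c, c, f(b, b, a), f(c, a, c)), op(a, a, a, b, c, c, h(b, c)), g(op(a, a, b, b), op(c, c), op(b, b))), g(n, op(a, c, c), c)), a, c)) vs op(a, a, a, b, b, f(f(g(op(a, a, a, a, b, f(c, b, c)), g(n, op(a, b, b, b), op(a, a, b, c)), g(g(c, c, b), g(c, b, c), f(b, a, c))), g(op(a, a, c, c, c, c, c, f(b, b, a)), op(a, a, a, b, c, c, h(b, c)), g(op(a, a, b, b), op(c, c), op(b, b))), g(n, f(c, a, c), c)), a, c))

Derivation:
Left:  op(b, b, a, f(f(op(g(op(a, a, a, a, f(c, b, c), b), g(n, op(op(b, op(b, n)), op(a, b)), op(op(a, c), op(b, a))), g(g(c, c, op(n, b)), g(c, b, c), f(op(n, b), a, c))), n), g(op(c, c, f(b, b, a), op(op(n, c), op(n, f(c, a, c))), a), op(op(c, a), b, op(a, op(a, h(b, c))), c), g(op(op(a, op(b, a)), op(b, n)), op(c, c), op(b, b))), op(n, g(n, op(op(a, c), c), c))), a, c), a, a)
  Canonicalize subterm:  f(f(op(g(op(a, a, a, a, f(c, b, c), b), g(n, op(op(b, op(b, n)), op(a, b)), op(op(a, c), op(b, a))), g(g(c, c, op(n, b)), g(c, b, c), f(op(n, b), a, c))), n), g(op(c, c, f(b, b, a), op(op(n, c), op(n, f(c, a, c))), a), op(op(c, a), b, op(a, op(a, h(b, c))), c), g(op(op(a, op(b, a)), op(b, n)), op(c, c), op(b, b))), op(n, g(n, op(op(a, c), c), c))), a, c)  →  f(f(g(op(a, a, a, a, b, f(c, b, c)), g(n, op(a, b, b, b), op(a, a, b, c)), g(g(c, c, b), g(c, b, c), f(b, a, c))), g(op(a, c, c, c, f(b, b, a), f(c, a, c)), op(a, a, a, b, c, c, h(b, c)), g(op(a, a, b, b), op(c, c), op(b, b))), g(n, op(a, c, c), c)), a, c)
  Sort arguments:  op(a, a, a, b, b, f(f(g(op(a, a, a, a, b, f(c, b, c)), g(n, op(a, b, b, b), op(a, a, b, c)), g(g(c, c, b), g(c, b, c), f(b, a, c))), g(op(a, c, c, c, f(b, b, a), f(c, a, c)), op(a, a, a, b, c, c, h(b, c)), g(op(a, a, b, b), op(c, c), op(b, b))), g(n, op(a, c, c), c)), a, c))
Right:  op(f(f(g(op(op(b, op(n, a)), a, a, op(op(a, n), n), f(c, b, c)), g(n, op(b, b, b, a), op(c, op(op(b, a), a))), g(g(c, c, op(b, n)), g(c, op(n, b), c), f(b, a, c))), g(op(c, op(c, c), a, c, op(a, c), f(b, b, a)), op(n, op(h(b, c), c, op(n, a), a, c, a, b)), g(op(n, op(a, b, op(b, a))), op(c, c), op(b, b))), g(n, f(c, a, op(n, c)), c)), a, c), a, op(b, b), op(a, a))
  Merge nested applications:  op(f(f(g(op(op(b, op(n, a)), a, a, op(op(a, n), n), f(c, b, c)), g(n, op(b, b, b, a), op(c, op(op(b, a), a))), g(g(c, c, op(b, n)), g(c, op(n, b), c), f(b, a, c))), g(op(c, op(c, c), a, c, op(a, c), f(b, b, a)), op(n, op(h(b, c), c, op(n, a), a, c, a, b)), g(op(n, op(a, b, op(b, a))), op(c, c), op(b, b))), g(n, f(c, a, op(n, c)), c)), a, c), a, b, b, a, a)
  Simplify inside:  f(f(g(op(op(b, op(n, a)), a, a, op(op(a, n), n), f(c, b, c)), g(n, op(b, b, b, a), op(c, op(op(b, a), a))), g(g(c, c, op(b, n)), g(c, op(n, b), c), f(b, a, c))), g(op(c, op(c, c), a, c, op(a, c), f(b, b, a)), op(n, op(h(b, c), c, op(n, a), a, c, a, b)), g(op(n, op(a, b, op(b, a))), op(c, c), op(b, b))), g(n, f(c, a, op(n, c)), c)), a, c)  →  f(f(g(op(a, a, a, a, b, f(c, b, c)), g(n, op(a, b, b, b), op(a, a, b, c)), g(g(c, c, b), g(c, b, c), f(b, a, c))), g(op(a, a, c, c, c, c, c, f(b, b, a)), op(a, a, a, b, c, c, h(b, c)), g(op(a, a, b, b), op(c, c), op(b, b))), g(n, f(c, a, c), c)), a, c)
  Sort arguments:  op(a, a, a, b, b, f(f(g(op(a, a, a, a, b, f(c, b, c)), g(n, op(a, b, b, b), op(a, a, b, c)), g(g(c, c, b), g(c, b, c), f(b, a, c))), g(op(a, a, c, c, c, c, c, f(b, b, a)), op(a, a, a, b, c, c, h(b, c)), g(op(a, a, b, b), op(c, c), op(b, b))), g(n, f(c, a, c), c)), a, c))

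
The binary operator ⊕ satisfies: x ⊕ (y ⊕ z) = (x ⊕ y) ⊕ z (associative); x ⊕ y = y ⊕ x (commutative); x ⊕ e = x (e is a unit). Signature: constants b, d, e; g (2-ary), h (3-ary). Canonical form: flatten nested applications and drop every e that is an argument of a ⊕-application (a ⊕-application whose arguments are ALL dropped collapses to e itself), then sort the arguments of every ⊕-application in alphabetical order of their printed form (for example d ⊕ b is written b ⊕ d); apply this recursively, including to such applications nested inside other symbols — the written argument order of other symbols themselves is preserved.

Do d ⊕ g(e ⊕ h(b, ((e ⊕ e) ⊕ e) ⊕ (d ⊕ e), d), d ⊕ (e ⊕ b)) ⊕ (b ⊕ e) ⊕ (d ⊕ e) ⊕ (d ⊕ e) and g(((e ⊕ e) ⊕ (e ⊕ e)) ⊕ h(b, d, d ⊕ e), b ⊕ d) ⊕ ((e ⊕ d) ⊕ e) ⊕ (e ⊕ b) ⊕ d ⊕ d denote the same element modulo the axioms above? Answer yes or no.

Left:  d ⊕ g(e ⊕ h(b, ((e ⊕ e) ⊕ e) ⊕ (d ⊕ e), d), d ⊕ (e ⊕ b)) ⊕ (b ⊕ e) ⊕ (d ⊕ e) ⊕ (d ⊕ e)
  Merge nested applications:  d ⊕ g(e ⊕ h(b, ((e ⊕ e) ⊕ e) ⊕ (d ⊕ e), d), d ⊕ (e ⊕ b)) ⊕ b ⊕ e ⊕ d ⊕ e ⊕ d ⊕ e
  Simplify inside:  g(e ⊕ h(b, ((e ⊕ e) ⊕ e) ⊕ (d ⊕ e), d), d ⊕ (e ⊕ b))  →  g(h(b, d, d), b ⊕ d)
  Drop the unit:  drop e (×3)
  Sort arguments:  b ⊕ d ⊕ d ⊕ d ⊕ g(h(b, d, d), b ⊕ d)
Right:  g(((e ⊕ e) ⊕ (e ⊕ e)) ⊕ h(b, d, d ⊕ e), b ⊕ d) ⊕ ((e ⊕ d) ⊕ e) ⊕ (e ⊕ b) ⊕ d ⊕ d
  Flatten:  g(((e ⊕ e) ⊕ (e ⊕ e)) ⊕ h(b, d, d ⊕ e), b ⊕ d) ⊕ e ⊕ d ⊕ e ⊕ e ⊕ b ⊕ d ⊕ d
  Inside:  g(((e ⊕ e) ⊕ (e ⊕ e)) ⊕ h(b, d, d ⊕ e), b ⊕ d)  →  g(h(b, d, d), b ⊕ d)
  Unit:  drop e (×3)
  Sort arguments:  b ⊕ d ⊕ d ⊕ d ⊕ g(h(b, d, d), b ⊕ d)

Answer: yes — both canonical forms are b ⊕ d ⊕ d ⊕ d ⊕ g(h(b, d, d), b ⊕ d)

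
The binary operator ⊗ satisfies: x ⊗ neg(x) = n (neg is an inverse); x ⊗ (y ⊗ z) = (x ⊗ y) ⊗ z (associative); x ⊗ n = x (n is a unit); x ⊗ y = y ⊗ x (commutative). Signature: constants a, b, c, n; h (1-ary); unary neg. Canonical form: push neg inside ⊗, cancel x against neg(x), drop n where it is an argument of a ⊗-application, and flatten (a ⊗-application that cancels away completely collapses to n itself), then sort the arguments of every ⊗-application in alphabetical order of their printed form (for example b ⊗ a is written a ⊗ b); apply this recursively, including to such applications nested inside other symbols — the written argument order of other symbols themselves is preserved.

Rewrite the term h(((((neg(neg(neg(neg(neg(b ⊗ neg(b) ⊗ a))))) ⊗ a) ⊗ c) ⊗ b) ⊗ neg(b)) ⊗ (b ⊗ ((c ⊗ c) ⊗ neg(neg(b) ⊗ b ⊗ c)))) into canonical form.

Work inside:  ((((neg(neg(neg(neg(neg(b ⊗ neg(b) ⊗ a))))) ⊗ a) ⊗ c) ⊗ b) ⊗ neg(b)) ⊗ (b ⊗ ((c ⊗ c) ⊗ neg(neg(b) ⊗ b ⊗ c)))
Push neg inside:  distribute neg over ⊗ and collapse double neg
Cancel:  a cancels
Collect terms:  b ⊗ c ⊗ c
Put back:  h(b ⊗ c ⊗ c)

Answer: h(b ⊗ c ⊗ c)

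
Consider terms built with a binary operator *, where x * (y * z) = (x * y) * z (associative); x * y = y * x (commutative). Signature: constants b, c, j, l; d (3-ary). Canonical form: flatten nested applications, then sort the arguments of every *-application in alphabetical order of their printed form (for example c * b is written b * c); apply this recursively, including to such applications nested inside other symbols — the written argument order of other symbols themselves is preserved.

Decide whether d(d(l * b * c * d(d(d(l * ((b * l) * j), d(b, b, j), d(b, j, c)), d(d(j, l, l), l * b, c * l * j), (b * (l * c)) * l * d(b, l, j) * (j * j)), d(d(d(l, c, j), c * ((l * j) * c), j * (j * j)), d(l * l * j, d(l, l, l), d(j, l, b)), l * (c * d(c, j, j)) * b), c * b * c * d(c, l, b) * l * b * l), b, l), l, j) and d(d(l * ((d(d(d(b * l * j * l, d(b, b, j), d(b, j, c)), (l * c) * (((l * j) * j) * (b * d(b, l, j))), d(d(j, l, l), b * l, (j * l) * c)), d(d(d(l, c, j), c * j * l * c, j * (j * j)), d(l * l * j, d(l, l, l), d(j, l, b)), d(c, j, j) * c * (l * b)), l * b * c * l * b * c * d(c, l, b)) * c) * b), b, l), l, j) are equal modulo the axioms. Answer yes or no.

Left:  d(d(l * b * c * d(d(d(l * ((b * l) * j), d(b, b, j), d(b, j, c)), d(d(j, l, l), l * b, c * l * j), (b * (l * c)) * l * d(b, l, j) * (j * j)), d(d(d(l, c, j), c * ((l * j) * c), j * (j * j)), d(l * l * j, d(l, l, l), d(j, l, b)), l * (c * d(c, j, j)) * b), c * b * c * d(c, l, b) * l * b * l), b, l), l, j)
  Focus inside:  l * b * c * d(d(d(l * ((b * l) * j), d(b, b, j), d(b, j, c)), d(d(j, l, l), l * b, c * l * j), (b * (l * c)) * l * d(b, l, j) * (j * j)), d(d(d(l, c, j), c * ((l * j) * c), j * (j * j)), d(l * l * j, d(l, l, l), d(j, l, b)), l * (c * d(c, j, j)) * b), c * b * c * d(c, l, b) * l * b * l)
  Canonicalize subterm:  d(d(d(l * ((b * l) * j), d(b, b, j), d(b, j, c)), d(d(j, l, l), l * b, c * l * j), (b * (l * c)) * l * d(b, l, j) * (j * j)), d(d(d(l, c, j), c * ((l * j) * c), j * (j * j)), d(l * l * j, d(l, l, l), d(j, l, b)), l * (c * d(c, j, j)) * b), c * b * c * d(c, l, b) * l * b * l)  →  d(d(d(b * j * l * l, d(b, b, j), d(b, j, c)), d(d(j, l, l), b * l, c * j * l), b * c * d(b, l, j) * j * j * l * l), d(d(d(l, c, j), c * c * j * l, j * j * j), d(j * l * l, d(l, l, l), d(j, l, b)), b * c * d(c, j, j) * l), b * b * c * c * d(c, l, b) * l * l)
  Order the arguments:  b * c * d(d(d(b * j * l * l, d(b, b, j), d(b, j, c)), d(d(j, l, l), b * l, c * j * l), b * c * d(b, l, j) * j * j * l * l), d(d(d(l, c, j), c * c * j * l, j * j * j), d(j * l * l, d(l, l, l), d(j, l, b)), b * c * d(c, j, j) * l), b * b * c * c * d(c, l, b) * l * l) * l
  Rebuild:  d(d(b * c * d(d(d(b * j * l * l, d(b, b, j), d(b, j, c)), d(d(j, l, l), b * l, c * j * l), b * c * d(b, l, j) * j * j * l * l), d(d(d(l, c, j), c * c * j * l, j * j * j), d(j * l * l, d(l, l, l), d(j, l, b)), b * c * d(c, j, j) * l), b * b * c * c * d(c, l, b) * l * l) * l, b, l), l, j)
Right:  d(d(l * ((d(d(d(b * l * j * l, d(b, b, j), d(b, j, c)), (l * c) * (((l * j) * j) * (b * d(b, l, j))), d(d(j, l, l), b * l, (j * l) * c)), d(d(d(l, c, j), c * j * l * c, j * (j * j)), d(l * l * j, d(l, l, l), d(j, l, b)), d(c, j, j) * c * (l * b)), l * b * c * l * b * c * d(c, l, b)) * c) * b), b, l), l, j)
  Work inside:  l * ((d(d(d(b * l * j * l, d(b, b, j), d(b, j, c)), (l * c) * (((l * j) * j) * (b * d(b, l, j))), d(d(j, l, l), b * l, (j * l) * c)), d(d(d(l, c, j), c * j * l * c, j * (j * j)), d(l * l * j, d(l, l, l), d(j, l, b)), d(c, j, j) * c * (l * b)), l * b * c * l * b * c * d(c, l, b)) * c) * b)
  Merge nested applications:  l * d(d(d(b * l * j * l, d(b, b, j), d(b, j, c)), (l * c) * (((l * j) * j) * (b * d(b, l, j))), d(d(j, l, l), b * l, (j * l) * c)), d(d(d(l, c, j), c * j * l * c, j * (j * j)), d(l * l * j, d(l, l, l), d(j, l, b)), d(c, j, j) * c * (l * b)), l * b * c * l * b * c * d(c, l, b)) * c * b
  Inside:  d(d(d(b * l * j * l, d(b, b, j), d(b, j, c)), (l * c) * (((l * j) * j) * (b * d(b, l, j))), d(d(j, l, l), b * l, (j * l) * c)), d(d(d(l, c, j), c * j * l * c, j * (j * j)), d(l * l * j, d(l, l, l), d(j, l, b)), d(c, j, j) * c * (l * b)), l * b * c * l * b * c * d(c, l, b))  →  d(d(d(b * j * l * l, d(b, b, j), d(b, j, c)), b * c * d(b, l, j) * j * j * l * l, d(d(j, l, l), b * l, c * j * l)), d(d(d(l, c, j), c * c * j * l, j * j * j), d(j * l * l, d(l, l, l), d(j, l, b)), b * c * d(c, j, j) * l), b * b * c * c * d(c, l, b) * l * l)
  Order the arguments:  b * c * d(d(d(b * j * l * l, d(b, b, j), d(b, j, c)), b * c * d(b, l, j) * j * j * l * l, d(d(j, l, l), b * l, c * j * l)), d(d(d(l, c, j), c * c * j * l, j * j * j), d(j * l * l, d(l, l, l), d(j, l, b)), b * c * d(c, j, j) * l), b * b * c * c * d(c, l, b) * l * l) * l
  Put back:  d(d(b * c * d(d(d(b * j * l * l, d(b, b, j), d(b, j, c)), b * c * d(b, l, j) * j * j * l * l, d(d(j, l, l), b * l, c * j * l)), d(d(d(l, c, j), c * c * j * l, j * j * j), d(j * l * l, d(l, l, l), d(j, l, b)), b * c * d(c, j, j) * l), b * b * c * c * d(c, l, b) * l * l) * l, b, l), l, j)

Answer: no — d(d(b * c * d(d(d(b * j * l * l, d(b, b, j), d(b, j, c)), d(d(j, l, l), b * l, c * j * l), b * c * d(b, l, j) * j * j * l * l), d(d(d(l, c, j), c * c * j * l, j * j * j), d(j * l * l, d(l, l, l), d(j, l, b)), b * c * d(c, j, j) * l), b * b * c * c * d(c, l, b) * l * l) * l, b, l), l, j) vs d(d(b * c * d(d(d(b * j * l * l, d(b, b, j), d(b, j, c)), b * c * d(b, l, j) * j * j * l * l, d(d(j, l, l), b * l, c * j * l)), d(d(d(l, c, j), c * c * j * l, j * j * j), d(j * l * l, d(l, l, l), d(j, l, b)), b * c * d(c, j, j) * l), b * b * c * c * d(c, l, b) * l * l) * l, b, l), l, j)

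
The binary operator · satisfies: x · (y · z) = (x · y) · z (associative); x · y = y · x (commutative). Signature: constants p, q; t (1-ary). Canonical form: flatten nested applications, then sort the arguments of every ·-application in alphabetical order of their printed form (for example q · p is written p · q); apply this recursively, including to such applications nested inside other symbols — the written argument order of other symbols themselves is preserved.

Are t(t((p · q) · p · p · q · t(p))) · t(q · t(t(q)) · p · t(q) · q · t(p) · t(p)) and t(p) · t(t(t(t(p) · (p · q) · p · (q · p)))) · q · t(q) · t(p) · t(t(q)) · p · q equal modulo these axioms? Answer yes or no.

Answer: no — t(p · q · q · t(p) · t(p) · t(q) · t(t(q))) · t(t(p · p · p · q · q · t(p))) vs p · q · q · t(p) · t(p) · t(q) · t(t(q)) · t(t(t(p · p · p · q · q · t(p))))

Derivation:
Left:  t(t((p · q) · p · p · q · t(p))) · t(q · t(t(q)) · p · t(q) · q · t(p) · t(p))
  Canonicalize subterm:  t(t((p · q) · p · p · q · t(p)))  →  t(t(p · p · p · q · q · t(p)))
  Canonicalize subterm:  t(q · t(t(q)) · p · t(q) · q · t(p) · t(p))  →  t(p · q · q · t(p) · t(p) · t(q) · t(t(q)))
  Order the arguments:  t(p · q · q · t(p) · t(p) · t(q) · t(t(q))) · t(t(p · p · p · q · q · t(p)))
Right:  t(p) · t(t(t(t(p) · (p · q) · p · (q · p)))) · q · t(q) · t(p) · t(t(q)) · p · q
  Inside:  t(t(t(t(p) · (p · q) · p · (q · p))))  →  t(t(t(p · p · p · q · q · t(p))))
  Sort arguments:  p · q · q · t(p) · t(p) · t(q) · t(t(q)) · t(t(t(p · p · p · q · q · t(p))))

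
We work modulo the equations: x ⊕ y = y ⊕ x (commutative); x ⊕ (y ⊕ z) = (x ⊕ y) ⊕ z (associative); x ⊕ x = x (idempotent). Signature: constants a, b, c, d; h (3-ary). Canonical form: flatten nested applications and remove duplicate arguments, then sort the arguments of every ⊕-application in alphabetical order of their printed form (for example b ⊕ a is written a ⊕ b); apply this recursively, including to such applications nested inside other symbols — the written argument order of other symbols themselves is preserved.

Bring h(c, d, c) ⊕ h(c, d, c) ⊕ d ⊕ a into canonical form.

Answer: a ⊕ d ⊕ h(c, d, c)

Derivation:
Drop duplicates:  drop duplicate h(c, d, c)
Sort:  a ⊕ d ⊕ h(c, d, c)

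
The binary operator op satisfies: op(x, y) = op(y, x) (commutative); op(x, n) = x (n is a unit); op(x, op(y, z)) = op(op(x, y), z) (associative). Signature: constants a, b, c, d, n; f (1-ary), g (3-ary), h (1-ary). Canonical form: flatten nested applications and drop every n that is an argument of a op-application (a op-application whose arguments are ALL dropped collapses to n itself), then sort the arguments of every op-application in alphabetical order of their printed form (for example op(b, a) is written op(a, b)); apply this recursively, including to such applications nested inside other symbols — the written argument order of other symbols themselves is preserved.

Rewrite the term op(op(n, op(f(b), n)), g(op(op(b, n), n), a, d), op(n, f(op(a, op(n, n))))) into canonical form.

Answer: op(f(a), f(b), g(b, a, d))

Derivation:
Merge nested applications:  op(n, f(b), n, g(op(op(b, n), n), a, d), n, f(op(a, op(n, n))))
Simplify inside:  g(op(op(b, n), n), a, d)  →  g(b, a, d)
Canonicalize subterm:  f(op(a, op(n, n)))  →  f(a)
Units out:  drop n (×3)
Order the arguments:  op(f(a), f(b), g(b, a, d))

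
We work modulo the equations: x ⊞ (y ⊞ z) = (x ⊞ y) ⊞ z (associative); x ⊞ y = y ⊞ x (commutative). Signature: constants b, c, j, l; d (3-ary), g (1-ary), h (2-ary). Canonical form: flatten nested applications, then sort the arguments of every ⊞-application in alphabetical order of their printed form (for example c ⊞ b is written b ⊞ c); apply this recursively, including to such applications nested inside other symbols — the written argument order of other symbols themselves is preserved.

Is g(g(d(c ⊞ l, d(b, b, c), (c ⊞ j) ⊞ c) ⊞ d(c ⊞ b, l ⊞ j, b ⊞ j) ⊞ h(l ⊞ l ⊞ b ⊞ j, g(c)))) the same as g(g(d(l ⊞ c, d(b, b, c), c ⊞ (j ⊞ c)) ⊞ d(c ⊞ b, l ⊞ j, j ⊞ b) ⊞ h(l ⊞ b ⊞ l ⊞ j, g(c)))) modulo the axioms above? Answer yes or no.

Left:  g(g(d(c ⊞ l, d(b, b, c), (c ⊞ j) ⊞ c) ⊞ d(c ⊞ b, l ⊞ j, b ⊞ j) ⊞ h(l ⊞ l ⊞ b ⊞ j, g(c))))
  Focus inside:  d(c ⊞ l, d(b, b, c), (c ⊞ j) ⊞ c) ⊞ d(c ⊞ b, l ⊞ j, b ⊞ j) ⊞ h(l ⊞ l ⊞ b ⊞ j, g(c))
  Inside:  d(c ⊞ l, d(b, b, c), (c ⊞ j) ⊞ c)  →  d(c ⊞ l, d(b, b, c), c ⊞ c ⊞ j)
  Simplify inside:  d(c ⊞ b, l ⊞ j, b ⊞ j)  →  d(b ⊞ c, j ⊞ l, b ⊞ j)
  Inside:  h(l ⊞ l ⊞ b ⊞ j, g(c))  →  h(b ⊞ j ⊞ l ⊞ l, g(c))
  Sort:  d(b ⊞ c, j ⊞ l, b ⊞ j) ⊞ d(c ⊞ l, d(b, b, c), c ⊞ c ⊞ j) ⊞ h(b ⊞ j ⊞ l ⊞ l, g(c))
  Reassemble:  g(g(d(b ⊞ c, j ⊞ l, b ⊞ j) ⊞ d(c ⊞ l, d(b, b, c), c ⊞ c ⊞ j) ⊞ h(b ⊞ j ⊞ l ⊞ l, g(c))))
Right:  g(g(d(l ⊞ c, d(b, b, c), c ⊞ (j ⊞ c)) ⊞ d(c ⊞ b, l ⊞ j, j ⊞ b) ⊞ h(l ⊞ b ⊞ l ⊞ j, g(c))))
  Work inside:  d(l ⊞ c, d(b, b, c), c ⊞ (j ⊞ c)) ⊞ d(c ⊞ b, l ⊞ j, j ⊞ b) ⊞ h(l ⊞ b ⊞ l ⊞ j, g(c))
  Simplify inside:  d(l ⊞ c, d(b, b, c), c ⊞ (j ⊞ c))  →  d(c ⊞ l, d(b, b, c), c ⊞ c ⊞ j)
  Inside:  d(c ⊞ b, l ⊞ j, j ⊞ b)  →  d(b ⊞ c, j ⊞ l, b ⊞ j)
  Inside:  h(l ⊞ b ⊞ l ⊞ j, g(c))  →  h(b ⊞ j ⊞ l ⊞ l, g(c))
  Sort:  d(b ⊞ c, j ⊞ l, b ⊞ j) ⊞ d(c ⊞ l, d(b, b, c), c ⊞ c ⊞ j) ⊞ h(b ⊞ j ⊞ l ⊞ l, g(c))
  Reassemble:  g(g(d(b ⊞ c, j ⊞ l, b ⊞ j) ⊞ d(c ⊞ l, d(b, b, c), c ⊞ c ⊞ j) ⊞ h(b ⊞ j ⊞ l ⊞ l, g(c))))

Answer: yes — both canonical forms are g(g(d(b ⊞ c, j ⊞ l, b ⊞ j) ⊞ d(c ⊞ l, d(b, b, c), c ⊞ c ⊞ j) ⊞ h(b ⊞ j ⊞ l ⊞ l, g(c))))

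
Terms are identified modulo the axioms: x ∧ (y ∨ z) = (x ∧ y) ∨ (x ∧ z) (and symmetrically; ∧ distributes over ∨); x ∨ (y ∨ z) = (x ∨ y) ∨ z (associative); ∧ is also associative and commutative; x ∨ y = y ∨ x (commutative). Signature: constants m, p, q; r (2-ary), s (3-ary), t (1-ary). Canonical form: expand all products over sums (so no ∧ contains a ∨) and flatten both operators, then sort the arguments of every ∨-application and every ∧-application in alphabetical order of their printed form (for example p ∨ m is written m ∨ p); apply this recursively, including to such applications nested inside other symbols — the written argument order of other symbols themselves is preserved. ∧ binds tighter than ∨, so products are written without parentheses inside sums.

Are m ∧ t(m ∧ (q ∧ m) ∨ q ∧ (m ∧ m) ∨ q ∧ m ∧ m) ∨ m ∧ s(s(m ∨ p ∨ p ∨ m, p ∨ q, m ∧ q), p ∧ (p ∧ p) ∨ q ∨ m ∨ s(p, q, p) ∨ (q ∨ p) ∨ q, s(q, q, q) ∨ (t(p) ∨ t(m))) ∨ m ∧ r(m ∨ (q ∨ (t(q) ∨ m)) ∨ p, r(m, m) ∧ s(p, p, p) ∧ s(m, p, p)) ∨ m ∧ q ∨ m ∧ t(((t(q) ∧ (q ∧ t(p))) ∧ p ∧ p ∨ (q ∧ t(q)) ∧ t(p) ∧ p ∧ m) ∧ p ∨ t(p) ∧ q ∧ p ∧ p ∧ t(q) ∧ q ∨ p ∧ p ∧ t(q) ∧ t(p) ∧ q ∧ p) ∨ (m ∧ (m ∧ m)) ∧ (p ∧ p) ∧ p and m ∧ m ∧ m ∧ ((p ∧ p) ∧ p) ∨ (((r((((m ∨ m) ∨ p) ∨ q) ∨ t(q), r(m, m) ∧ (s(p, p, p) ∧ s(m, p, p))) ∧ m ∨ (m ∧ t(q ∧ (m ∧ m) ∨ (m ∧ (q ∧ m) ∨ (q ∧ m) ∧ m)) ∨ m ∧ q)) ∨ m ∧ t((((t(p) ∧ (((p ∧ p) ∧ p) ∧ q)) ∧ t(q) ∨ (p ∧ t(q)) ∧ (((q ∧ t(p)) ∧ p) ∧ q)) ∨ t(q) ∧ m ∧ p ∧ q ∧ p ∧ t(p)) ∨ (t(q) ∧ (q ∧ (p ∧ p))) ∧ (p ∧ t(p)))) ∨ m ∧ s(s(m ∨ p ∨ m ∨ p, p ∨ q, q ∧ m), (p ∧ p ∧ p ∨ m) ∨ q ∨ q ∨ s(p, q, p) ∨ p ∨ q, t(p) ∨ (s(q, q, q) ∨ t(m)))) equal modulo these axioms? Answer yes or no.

Left:  m ∧ t(m ∧ (q ∧ m) ∨ q ∧ (m ∧ m) ∨ q ∧ m ∧ m) ∨ m ∧ s(s(m ∨ p ∨ p ∨ m, p ∨ q, m ∧ q), p ∧ (p ∧ p) ∨ q ∨ m ∨ s(p, q, p) ∨ (q ∨ p) ∨ q, s(q, q, q) ∨ (t(p) ∨ t(m))) ∨ m ∧ r(m ∨ (q ∨ (t(q) ∨ m)) ∨ p, r(m, m) ∧ s(p, p, p) ∧ s(m, p, p)) ∨ m ∧ q ∨ m ∧ t(((t(q) ∧ (q ∧ t(p))) ∧ p ∧ p ∨ (q ∧ t(q)) ∧ t(p) ∧ p ∧ m) ∧ p ∨ t(p) ∧ q ∧ p ∧ p ∧ t(q) ∧ q ∨ p ∧ p ∧ t(q) ∧ t(p) ∧ q ∧ p) ∨ (m ∧ (m ∧ m)) ∧ (p ∧ p) ∧ p
  Expand:  m ∧ t(m ∧ m ∧ q ∨ m ∧ m ∧ q ∨ m ∧ m ∧ q) ∨ m ∧ s(s(m ∨ m ∨ p ∨ p, p ∨ q, m ∧ q), m ∨ p ∨ p ∧ p ∧ p ∨ q ∨ q ∨ q ∨ s(p, q, p), s(q, q, q) ∨ t(m) ∨ t(p)) ∨ m ∧ r(m ∨ m ∨ p ∨ q ∨ t(q), r(m, m) ∧ s(m, p, p) ∧ s(p, p, p)) ∨ m ∧ q ∨ m ∧ t(m ∧ p ∧ p ∧ q ∧ t(p) ∧ t(q) ∨ p ∧ p ∧ p ∧ q ∧ t(p) ∧ t(q) ∨ p ∧ p ∧ p ∧ q ∧ t(p) ∧ t(q) ∨ p ∧ p ∧ q ∧ q ∧ t(p) ∧ t(q)) ∨ m ∧ m ∧ m ∧ p ∧ p ∧ p
  Sort:  m ∧ m ∧ m ∧ p ∧ p ∧ p ∨ m ∧ q ∨ m ∧ r(m ∨ m ∨ p ∨ q ∨ t(q), r(m, m) ∧ s(m, p, p) ∧ s(p, p, p)) ∨ m ∧ s(s(m ∨ m ∨ p ∨ p, p ∨ q, m ∧ q), m ∨ p ∨ p ∧ p ∧ p ∨ q ∨ q ∨ q ∨ s(p, q, p), s(q, q, q) ∨ t(m) ∨ t(p)) ∨ m ∧ t(m ∧ m ∧ q ∨ m ∧ m ∧ q ∨ m ∧ m ∧ q) ∨ m ∧ t(m ∧ p ∧ p ∧ q ∧ t(p) ∧ t(q) ∨ p ∧ p ∧ p ∧ q ∧ t(p) ∧ t(q) ∨ p ∧ p ∧ p ∧ q ∧ t(p) ∧ t(q) ∨ p ∧ p ∧ q ∧ q ∧ t(p) ∧ t(q))
Right:  m ∧ m ∧ m ∧ ((p ∧ p) ∧ p) ∨ (((r((((m ∨ m) ∨ p) ∨ q) ∨ t(q), r(m, m) ∧ (s(p, p, p) ∧ s(m, p, p))) ∧ m ∨ (m ∧ t(q ∧ (m ∧ m) ∨ (m ∧ (q ∧ m) ∨ (q ∧ m) ∧ m)) ∨ m ∧ q)) ∨ m ∧ t((((t(p) ∧ (((p ∧ p) ∧ p) ∧ q)) ∧ t(q) ∨ (p ∧ t(q)) ∧ (((q ∧ t(p)) ∧ p) ∧ q)) ∨ t(q) ∧ m ∧ p ∧ q ∧ p ∧ t(p)) ∨ (t(q) ∧ (q ∧ (p ∧ p))) ∧ (p ∧ t(p)))) ∨ m ∧ s(s(m ∨ p ∨ m ∨ p, p ∨ q, q ∧ m), (p ∧ p ∧ p ∨ m) ∨ q ∨ q ∨ s(p, q, p) ∨ p ∨ q, t(p) ∨ (s(q, q, q) ∨ t(m))))
  Un-nest:  m ∧ m ∧ m ∧ p ∧ p ∧ p ∨ m ∧ r(m ∨ m ∨ p ∨ q ∨ t(q), r(m, m) ∧ s(m, p, p) ∧ s(p, p, p)) ∨ m ∧ t(m ∧ m ∧ q ∨ m ∧ m ∧ q ∨ m ∧ m ∧ q) ∨ m ∧ q ∨ m ∧ t(m ∧ p ∧ p ∧ q ∧ t(p) ∧ t(q) ∨ p ∧ p ∧ p ∧ q ∧ t(p) ∧ t(q) ∨ p ∧ p ∧ p ∧ q ∧ t(p) ∧ t(q) ∨ p ∧ p ∧ q ∧ q ∧ t(p) ∧ t(q)) ∨ m ∧ s(s(m ∨ m ∨ p ∨ p, p ∨ q, m ∧ q), m ∨ p ∨ p ∧ p ∧ p ∨ q ∨ q ∨ q ∨ s(p, q, p), s(q, q, q) ∨ t(m) ∨ t(p))
  Sort arguments:  m ∧ m ∧ m ∧ p ∧ p ∧ p ∨ m ∧ q ∨ m ∧ r(m ∨ m ∨ p ∨ q ∨ t(q), r(m, m) ∧ s(m, p, p) ∧ s(p, p, p)) ∨ m ∧ s(s(m ∨ m ∨ p ∨ p, p ∨ q, m ∧ q), m ∨ p ∨ p ∧ p ∧ p ∨ q ∨ q ∨ q ∨ s(p, q, p), s(q, q, q) ∨ t(m) ∨ t(p)) ∨ m ∧ t(m ∧ m ∧ q ∨ m ∧ m ∧ q ∨ m ∧ m ∧ q) ∨ m ∧ t(m ∧ p ∧ p ∧ q ∧ t(p) ∧ t(q) ∨ p ∧ p ∧ p ∧ q ∧ t(p) ∧ t(q) ∨ p ∧ p ∧ p ∧ q ∧ t(p) ∧ t(q) ∨ p ∧ p ∧ q ∧ q ∧ t(p) ∧ t(q))

Answer: yes — both canonical forms are m ∧ m ∧ m ∧ p ∧ p ∧ p ∨ m ∧ q ∨ m ∧ r(m ∨ m ∨ p ∨ q ∨ t(q), r(m, m) ∧ s(m, p, p) ∧ s(p, p, p)) ∨ m ∧ s(s(m ∨ m ∨ p ∨ p, p ∨ q, m ∧ q), m ∨ p ∨ p ∧ p ∧ p ∨ q ∨ q ∨ q ∨ s(p, q, p), s(q, q, q) ∨ t(m) ∨ t(p)) ∨ m ∧ t(m ∧ m ∧ q ∨ m ∧ m ∧ q ∨ m ∧ m ∧ q) ∨ m ∧ t(m ∧ p ∧ p ∧ q ∧ t(p) ∧ t(q) ∨ p ∧ p ∧ p ∧ q ∧ t(p) ∧ t(q) ∨ p ∧ p ∧ p ∧ q ∧ t(p) ∧ t(q) ∨ p ∧ p ∧ q ∧ q ∧ t(p) ∧ t(q))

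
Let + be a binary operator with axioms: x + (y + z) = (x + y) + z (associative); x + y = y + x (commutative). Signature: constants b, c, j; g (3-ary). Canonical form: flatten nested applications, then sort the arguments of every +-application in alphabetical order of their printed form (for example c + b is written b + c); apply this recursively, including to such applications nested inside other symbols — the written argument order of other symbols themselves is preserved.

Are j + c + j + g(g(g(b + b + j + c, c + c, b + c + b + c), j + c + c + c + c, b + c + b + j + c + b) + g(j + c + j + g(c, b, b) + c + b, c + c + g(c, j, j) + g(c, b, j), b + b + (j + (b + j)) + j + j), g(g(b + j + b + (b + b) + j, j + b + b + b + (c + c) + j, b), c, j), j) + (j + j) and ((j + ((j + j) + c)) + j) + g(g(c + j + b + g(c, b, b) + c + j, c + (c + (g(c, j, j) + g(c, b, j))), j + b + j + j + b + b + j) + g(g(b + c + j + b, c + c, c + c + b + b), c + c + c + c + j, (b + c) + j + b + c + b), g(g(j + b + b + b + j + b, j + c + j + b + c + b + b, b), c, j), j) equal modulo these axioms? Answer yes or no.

Left:  j + c + j + g(g(g(b + b + j + c, c + c, b + c + b + c), j + c + c + c + c, b + c + b + j + c + b) + g(j + c + j + g(c, b, b) + c + b, c + c + g(c, j, j) + g(c, b, j), b + b + (j + (b + j)) + j + j), g(g(b + j + b + (b + b) + j, j + b + b + b + (c + c) + j, b), c, j), j) + (j + j)
  Flatten:  j + c + j + g(g(g(b + b + j + c, c + c, b + c + b + c), j + c + c + c + c, b + c + b + j + c + b) + g(j + c + j + g(c, b, b) + c + b, c + c + g(c, j, j) + g(c, b, j), b + b + (j + (b + j)) + j + j), g(g(b + j + b + (b + b) + j, j + b + b + b + (c + c) + j, b), c, j), j) + j + j
  Canonicalize subterm:  g(g(g(b + b + j + c, c + c, b + c + b + c), j + c + c + c + c, b + c + b + j + c + b) + g(j + c + j + g(c, b, b) + c + b, c + c + g(c, j, j) + g(c, b, j), b + b + (j + (b + j)) + j + j), g(g(b + j + b + (b + b) + j, j + b + b + b + (c + c) + j, b), c, j), j)  →  g(g(b + c + c + g(c, b, b) + j + j, c + c + g(c, b, j) + g(c, j, j), b + b + b + j + j + j + j) + g(g(b + b + c + j, c + c, b + b + c + c), c + c + c + c + j, b + b + b + c + c + j), g(g(b + b + b + b + j + j, b + b + b + c + c + j + j, b), c, j), j)
  Sort:  c + g(g(b + c + c + g(c, b, b) + j + j, c + c + g(c, b, j) + g(c, j, j), b + b + b + j + j + j + j) + g(g(b + b + c + j, c + c, b + b + c + c), c + c + c + c + j, b + b + b + c + c + j), g(g(b + b + b + b + j + j, b + b + b + c + c + j + j, b), c, j), j) + j + j + j + j
Right:  ((j + ((j + j) + c)) + j) + g(g(c + j + b + g(c, b, b) + c + j, c + (c + (g(c, j, j) + g(c, b, j))), j + b + j + j + b + b + j) + g(g(b + c + j + b, c + c, c + c + b + b), c + c + c + c + j, (b + c) + j + b + c + b), g(g(j + b + b + b + j + b, j + c + j + b + c + b + b, b), c, j), j)
  Flatten:  j + j + j + c + j + g(g(c + j + b + g(c, b, b) + c + j, c + (c + (g(c, j, j) + g(c, b, j))), j + b + j + j + b + b + j) + g(g(b + c + j + b, c + c, c + c + b + b), c + c + c + c + j, (b + c) + j + b + c + b), g(g(j + b + b + b + j + b, j + c + j + b + c + b + b, b), c, j), j)
  Simplify inside:  g(g(c + j + b + g(c, b, b) + c + j, c + (c + (g(c, j, j) + g(c, b, j))), j + b + j + j + b + b + j) + g(g(b + c + j + b, c + c, c + c + b + b), c + c + c + c + j, (b + c) + j + b + c + b), g(g(j + b + b + b + j + b, j + c + j + b + c + b + b, b), c, j), j)  →  g(g(b + c + c + g(c, b, b) + j + j, c + c + g(c, b, j) + g(c, j, j), b + b + b + j + j + j + j) + g(g(b + b + c + j, c + c, b + b + c + c), c + c + c + c + j, b + b + b + c + c + j), g(g(b + b + b + b + j + j, b + b + b + c + c + j + j, b), c, j), j)
  Sort:  c + g(g(b + c + c + g(c, b, b) + j + j, c + c + g(c, b, j) + g(c, j, j), b + b + b + j + j + j + j) + g(g(b + b + c + j, c + c, b + b + c + c), c + c + c + c + j, b + b + b + c + c + j), g(g(b + b + b + b + j + j, b + b + b + c + c + j + j, b), c, j), j) + j + j + j + j

Answer: yes — both canonical forms are c + g(g(b + c + c + g(c, b, b) + j + j, c + c + g(c, b, j) + g(c, j, j), b + b + b + j + j + j + j) + g(g(b + b + c + j, c + c, b + b + c + c), c + c + c + c + j, b + b + b + c + c + j), g(g(b + b + b + b + j + j, b + b + b + c + c + j + j, b), c, j), j) + j + j + j + j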